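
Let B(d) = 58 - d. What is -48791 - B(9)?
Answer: -48840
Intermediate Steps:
-48791 - B(9) = -48791 - (58 - 1*9) = -48791 - (58 - 9) = -48791 - 1*49 = -48791 - 49 = -48840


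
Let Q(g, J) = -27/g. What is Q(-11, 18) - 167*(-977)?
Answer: 1794776/11 ≈ 1.6316e+5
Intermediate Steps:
Q(-11, 18) - 167*(-977) = -27/(-11) - 167*(-977) = -27*(-1/11) + 163159 = 27/11 + 163159 = 1794776/11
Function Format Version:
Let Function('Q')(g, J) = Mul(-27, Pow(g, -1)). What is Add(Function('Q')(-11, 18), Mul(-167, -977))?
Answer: Rational(1794776, 11) ≈ 1.6316e+5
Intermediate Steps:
Add(Function('Q')(-11, 18), Mul(-167, -977)) = Add(Mul(-27, Pow(-11, -1)), Mul(-167, -977)) = Add(Mul(-27, Rational(-1, 11)), 163159) = Add(Rational(27, 11), 163159) = Rational(1794776, 11)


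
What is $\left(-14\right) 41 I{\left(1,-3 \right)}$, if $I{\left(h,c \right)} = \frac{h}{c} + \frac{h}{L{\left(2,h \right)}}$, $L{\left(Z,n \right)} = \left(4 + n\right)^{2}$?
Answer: $\frac{12628}{75} \approx 168.37$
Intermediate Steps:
$I{\left(h,c \right)} = \frac{h}{c} + \frac{h}{\left(4 + h\right)^{2}}$
$\left(-14\right) 41 I{\left(1,-3 \right)} = \left(-14\right) 41 \left(1 \frac{1}{-3} + 1 \frac{1}{\left(4 + 1\right)^{2}}\right) = - 574 \left(1 \left(- \frac{1}{3}\right) + 1 \cdot \frac{1}{25}\right) = - 574 \left(- \frac{1}{3} + 1 \cdot \frac{1}{25}\right) = - 574 \left(- \frac{1}{3} + \frac{1}{25}\right) = \left(-574\right) \left(- \frac{22}{75}\right) = \frac{12628}{75}$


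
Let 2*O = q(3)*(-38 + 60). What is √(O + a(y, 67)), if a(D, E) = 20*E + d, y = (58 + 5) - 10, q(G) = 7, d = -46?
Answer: √1371 ≈ 37.027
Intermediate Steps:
y = 53 (y = 63 - 10 = 53)
O = 77 (O = (7*(-38 + 60))/2 = (7*22)/2 = (½)*154 = 77)
a(D, E) = -46 + 20*E (a(D, E) = 20*E - 46 = -46 + 20*E)
√(O + a(y, 67)) = √(77 + (-46 + 20*67)) = √(77 + (-46 + 1340)) = √(77 + 1294) = √1371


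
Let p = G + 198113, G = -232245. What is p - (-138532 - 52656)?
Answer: 157056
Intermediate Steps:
p = -34132 (p = -232245 + 198113 = -34132)
p - (-138532 - 52656) = -34132 - (-138532 - 52656) = -34132 - 1*(-191188) = -34132 + 191188 = 157056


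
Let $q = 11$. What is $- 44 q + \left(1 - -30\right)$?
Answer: $-453$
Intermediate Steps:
$- 44 q + \left(1 - -30\right) = \left(-44\right) 11 + \left(1 - -30\right) = -484 + \left(1 + 30\right) = -484 + 31 = -453$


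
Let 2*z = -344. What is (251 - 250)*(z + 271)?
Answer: 99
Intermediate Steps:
z = -172 (z = (½)*(-344) = -172)
(251 - 250)*(z + 271) = (251 - 250)*(-172 + 271) = 1*99 = 99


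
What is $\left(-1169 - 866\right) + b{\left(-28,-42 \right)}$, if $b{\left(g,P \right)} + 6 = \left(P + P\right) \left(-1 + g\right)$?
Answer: $395$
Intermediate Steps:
$b{\left(g,P \right)} = -6 + 2 P \left(-1 + g\right)$ ($b{\left(g,P \right)} = -6 + \left(P + P\right) \left(-1 + g\right) = -6 + 2 P \left(-1 + g\right)$)
$\left(-1169 - 866\right) + b{\left(-28,-42 \right)} = \left(-1169 - 866\right) - \left(-78 - 2352\right) = \left(-1169 - 866\right) + \left(-6 + 84 + 2352\right) = -2035 + 2430 = 395$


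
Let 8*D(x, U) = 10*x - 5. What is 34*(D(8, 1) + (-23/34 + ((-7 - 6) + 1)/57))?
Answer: 21933/76 ≈ 288.59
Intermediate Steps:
D(x, U) = -5/8 + 5*x/4 (D(x, U) = (10*x - 5)/8 = (-5 + 10*x)/8 = -5/8 + 5*x/4)
34*(D(8, 1) + (-23/34 + ((-7 - 6) + 1)/57)) = 34*((-5/8 + (5/4)*8) + (-23/34 + ((-7 - 6) + 1)/57)) = 34*((-5/8 + 10) + (-23*1/34 + (-13 + 1)*(1/57))) = 34*(75/8 + (-23/34 - 12*1/57)) = 34*(75/8 + (-23/34 - 4/19)) = 34*(75/8 - 573/646) = 34*(21933/2584) = 21933/76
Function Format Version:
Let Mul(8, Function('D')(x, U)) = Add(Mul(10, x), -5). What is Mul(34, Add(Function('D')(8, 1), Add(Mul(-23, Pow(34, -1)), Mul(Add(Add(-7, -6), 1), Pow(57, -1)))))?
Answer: Rational(21933, 76) ≈ 288.59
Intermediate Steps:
Function('D')(x, U) = Add(Rational(-5, 8), Mul(Rational(5, 4), x)) (Function('D')(x, U) = Mul(Rational(1, 8), Add(Mul(10, x), -5)) = Mul(Rational(1, 8), Add(-5, Mul(10, x))) = Add(Rational(-5, 8), Mul(Rational(5, 4), x)))
Mul(34, Add(Function('D')(8, 1), Add(Mul(-23, Pow(34, -1)), Mul(Add(Add(-7, -6), 1), Pow(57, -1))))) = Mul(34, Add(Add(Rational(-5, 8), Mul(Rational(5, 4), 8)), Add(Mul(-23, Pow(34, -1)), Mul(Add(Add(-7, -6), 1), Pow(57, -1))))) = Mul(34, Add(Add(Rational(-5, 8), 10), Add(Mul(-23, Rational(1, 34)), Mul(Add(-13, 1), Rational(1, 57))))) = Mul(34, Add(Rational(75, 8), Add(Rational(-23, 34), Mul(-12, Rational(1, 57))))) = Mul(34, Add(Rational(75, 8), Add(Rational(-23, 34), Rational(-4, 19)))) = Mul(34, Add(Rational(75, 8), Rational(-573, 646))) = Mul(34, Rational(21933, 2584)) = Rational(21933, 76)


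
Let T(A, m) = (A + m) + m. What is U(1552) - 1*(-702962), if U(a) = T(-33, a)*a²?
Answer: 7397832946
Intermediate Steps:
T(A, m) = A + 2*m
U(a) = a²*(-33 + 2*a) (U(a) = (-33 + 2*a)*a² = a²*(-33 + 2*a))
U(1552) - 1*(-702962) = 1552²*(-33 + 2*1552) - 1*(-702962) = 2408704*(-33 + 3104) + 702962 = 2408704*3071 + 702962 = 7397129984 + 702962 = 7397832946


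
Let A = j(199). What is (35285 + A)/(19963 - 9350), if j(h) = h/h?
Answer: 35286/10613 ≈ 3.3248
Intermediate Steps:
j(h) = 1
A = 1
(35285 + A)/(19963 - 9350) = (35285 + 1)/(19963 - 9350) = 35286/10613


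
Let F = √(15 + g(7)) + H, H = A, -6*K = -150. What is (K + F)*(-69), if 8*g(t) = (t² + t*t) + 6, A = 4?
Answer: -2001 - 138*√7 ≈ -2366.1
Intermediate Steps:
K = 25 (K = -⅙*(-150) = 25)
g(t) = ¾ + t²/4 (g(t) = ((t² + t*t) + 6)/8 = ((t² + t²) + 6)/8 = (2*t² + 6)/8 = (6 + 2*t²)/8 = ¾ + t²/4)
H = 4
F = 4 + 2*√7 (F = √(15 + (¾ + (¼)*7²)) + 4 = √(15 + (¾ + (¼)*49)) + 4 = √(15 + (¾ + 49/4)) + 4 = √(15 + 13) + 4 = √28 + 4 = 2*√7 + 4 = 4 + 2*√7 ≈ 9.2915)
(K + F)*(-69) = (25 + (4 + 2*√7))*(-69) = (29 + 2*√7)*(-69) = -2001 - 138*√7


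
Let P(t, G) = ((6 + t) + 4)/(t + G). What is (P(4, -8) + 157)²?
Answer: 94249/4 ≈ 23562.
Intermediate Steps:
P(t, G) = (10 + t)/(G + t)
(P(4, -8) + 157)² = ((10 + 4)/(-8 + 4) + 157)² = (14/(-4) + 157)² = (-¼*14 + 157)² = (-7/2 + 157)² = (307/2)² = 94249/4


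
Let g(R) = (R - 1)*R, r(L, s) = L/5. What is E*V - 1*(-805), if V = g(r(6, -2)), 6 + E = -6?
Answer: 20053/25 ≈ 802.12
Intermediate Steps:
E = -12 (E = -6 - 6 = -12)
r(L, s) = L/5 (r(L, s) = L*(⅕) = L/5)
g(R) = R*(-1 + R) (g(R) = (-1 + R)*R = R*(-1 + R))
V = 6/25 (V = ((⅕)*6)*(-1 + (⅕)*6) = 6*(-1 + 6/5)/5 = (6/5)*(⅕) = 6/25 ≈ 0.24000)
E*V - 1*(-805) = -12*6/25 - 1*(-805) = -72/25 + 805 = 20053/25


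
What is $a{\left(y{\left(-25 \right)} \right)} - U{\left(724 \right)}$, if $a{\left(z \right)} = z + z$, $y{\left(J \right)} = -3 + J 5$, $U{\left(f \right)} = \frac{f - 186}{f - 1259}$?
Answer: $- \frac{136422}{535} \approx -254.99$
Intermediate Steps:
$U{\left(f \right)} = \frac{-186 + f}{-1259 + f}$
$y{\left(J \right)} = -3 + 5 J$
$a{\left(z \right)} = 2 z$
$a{\left(y{\left(-25 \right)} \right)} - U{\left(724 \right)} = 2 \left(-3 + 5 \left(-25\right)\right) - \frac{-186 + 724}{-1259 + 724} = 2 \left(-3 - 125\right) - \frac{1}{-535} \cdot 538 = 2 \left(-128\right) - \left(- \frac{1}{535}\right) 538 = -256 - - \frac{538}{535} = -256 + \frac{538}{535} = - \frac{136422}{535}$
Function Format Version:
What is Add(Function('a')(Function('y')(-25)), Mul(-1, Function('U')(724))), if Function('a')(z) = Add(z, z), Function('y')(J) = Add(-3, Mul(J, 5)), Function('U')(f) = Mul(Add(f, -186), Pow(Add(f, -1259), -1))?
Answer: Rational(-136422, 535) ≈ -254.99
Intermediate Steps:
Function('U')(f) = Mul(Pow(Add(-1259, f), -1), Add(-186, f)) (Function('U')(f) = Mul(Add(-186, f), Pow(Add(-1259, f), -1)) = Mul(Pow(Add(-1259, f), -1), Add(-186, f)))
Function('y')(J) = Add(-3, Mul(5, J))
Function('a')(z) = Mul(2, z)
Add(Function('a')(Function('y')(-25)), Mul(-1, Function('U')(724))) = Add(Mul(2, Add(-3, Mul(5, -25))), Mul(-1, Mul(Pow(Add(-1259, 724), -1), Add(-186, 724)))) = Add(Mul(2, Add(-3, -125)), Mul(-1, Mul(Pow(-535, -1), 538))) = Add(Mul(2, -128), Mul(-1, Mul(Rational(-1, 535), 538))) = Add(-256, Mul(-1, Rational(-538, 535))) = Add(-256, Rational(538, 535)) = Rational(-136422, 535)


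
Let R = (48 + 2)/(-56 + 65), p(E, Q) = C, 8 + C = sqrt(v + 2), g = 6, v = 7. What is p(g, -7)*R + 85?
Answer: 515/9 ≈ 57.222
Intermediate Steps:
C = -5 (C = -8 + sqrt(7 + 2) = -8 + sqrt(9) = -8 + 3 = -5)
p(E, Q) = -5
R = 50/9 ≈ 5.5556
p(g, -7)*R + 85 = -5*50/9 + 85 = -250/9 + 85 = 515/9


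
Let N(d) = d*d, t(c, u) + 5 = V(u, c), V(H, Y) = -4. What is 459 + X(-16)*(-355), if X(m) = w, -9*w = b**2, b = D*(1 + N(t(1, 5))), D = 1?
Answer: 2391151/9 ≈ 2.6568e+5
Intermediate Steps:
t(c, u) = -9 (t(c, u) = -5 - 4 = -9)
N(d) = d**2
b = 82 (b = 1*(1 + (-9)**2) = 1*(1 + 81) = 1*82 = 82)
w = -6724/9 (w = -1/9*82**2 = -1/9*6724 = -6724/9 ≈ -747.11)
X(m) = -6724/9
459 + X(-16)*(-355) = 459 - 6724/9*(-355) = 459 + 2387020/9 = 2391151/9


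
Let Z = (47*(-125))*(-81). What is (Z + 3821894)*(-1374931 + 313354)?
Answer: -4562412721713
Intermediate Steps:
Z = 475875 (Z = -5875*(-81) = 475875)
(Z + 3821894)*(-1374931 + 313354) = (475875 + 3821894)*(-1374931 + 313354) = 4297769*(-1061577) = -4562412721713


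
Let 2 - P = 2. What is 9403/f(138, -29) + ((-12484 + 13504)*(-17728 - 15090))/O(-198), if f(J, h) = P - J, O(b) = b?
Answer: 85511109/506 ≈ 1.6899e+5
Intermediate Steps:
P = 0 (P = 2 - 1*2 = 2 - 2 = 0)
f(J, h) = -J (f(J, h) = 0 - J = -J)
9403/f(138, -29) + ((-12484 + 13504)*(-17728 - 15090))/O(-198) = 9403/((-1*138)) + ((-12484 + 13504)*(-17728 - 15090))/(-198) = 9403/(-138) + (1020*(-32818))*(-1/198) = 9403*(-1/138) - 33474360*(-1/198) = -9403/138 + 5579060/33 = 85511109/506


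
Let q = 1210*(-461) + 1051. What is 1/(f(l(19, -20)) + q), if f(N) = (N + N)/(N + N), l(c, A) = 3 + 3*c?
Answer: -1/556758 ≈ -1.7961e-6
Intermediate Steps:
q = -556759 (q = -557810 + 1051 = -556759)
f(N) = 1 (f(N) = (2*N)/((2*N)) = (2*N)*(1/(2*N)) = 1)
1/(f(l(19, -20)) + q) = 1/(1 - 556759) = 1/(-556758) = -1/556758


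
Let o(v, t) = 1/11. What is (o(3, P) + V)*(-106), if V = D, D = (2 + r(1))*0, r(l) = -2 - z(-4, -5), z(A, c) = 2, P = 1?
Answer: -106/11 ≈ -9.6364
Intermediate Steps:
r(l) = -4 (r(l) = -2 - 1*2 = -2 - 2 = -4)
D = 0 (D = (2 - 4)*0 = -2*0 = 0)
V = 0
o(v, t) = 1/11
(o(3, P) + V)*(-106) = (1/11 + 0)*(-106) = (1/11)*(-106) = -106/11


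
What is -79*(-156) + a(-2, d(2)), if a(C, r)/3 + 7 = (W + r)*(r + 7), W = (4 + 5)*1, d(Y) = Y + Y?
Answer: 12732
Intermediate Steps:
d(Y) = 2*Y
W = 9 (W = 9*1 = 9)
a(C, r) = -21 + 3*(7 + r)*(9 + r) (a(C, r) = -21 + 3*((9 + r)*(r + 7)) = -21 + 3*((9 + r)*(7 + r)) = -21 + 3*((7 + r)*(9 + r)) = -21 + 3*(7 + r)*(9 + r))
-79*(-156) + a(-2, d(2)) = -79*(-156) + (168 + 3*(2*2)² + 48*(2*2)) = 12324 + (168 + 3*4² + 48*4) = 12324 + (168 + 3*16 + 192) = 12324 + (168 + 48 + 192) = 12324 + 408 = 12732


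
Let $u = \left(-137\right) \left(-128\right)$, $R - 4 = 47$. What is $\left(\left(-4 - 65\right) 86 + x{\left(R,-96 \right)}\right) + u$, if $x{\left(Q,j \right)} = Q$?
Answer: $11653$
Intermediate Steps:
$R = 51$ ($R = 4 + 47 = 51$)
$u = 17536$
$\left(\left(-4 - 65\right) 86 + x{\left(R,-96 \right)}\right) + u = \left(\left(-4 - 65\right) 86 + 51\right) + 17536 = \left(\left(-69\right) 86 + 51\right) + 17536 = \left(-5934 + 51\right) + 17536 = -5883 + 17536 = 11653$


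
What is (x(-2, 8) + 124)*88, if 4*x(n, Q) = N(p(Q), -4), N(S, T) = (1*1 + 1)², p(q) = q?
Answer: 11000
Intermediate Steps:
N(S, T) = 4 (N(S, T) = (1 + 1)² = 2² = 4)
x(n, Q) = 1 (x(n, Q) = (¼)*4 = 1)
(x(-2, 8) + 124)*88 = (1 + 124)*88 = 125*88 = 11000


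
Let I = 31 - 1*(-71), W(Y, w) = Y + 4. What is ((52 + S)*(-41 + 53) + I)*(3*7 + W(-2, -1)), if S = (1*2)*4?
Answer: 18906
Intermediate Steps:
W(Y, w) = 4 + Y
S = 8 (S = 2*4 = 8)
I = 102 (I = 31 + 71 = 102)
((52 + S)*(-41 + 53) + I)*(3*7 + W(-2, -1)) = ((52 + 8)*(-41 + 53) + 102)*(3*7 + (4 - 2)) = (60*12 + 102)*(21 + 2) = (720 + 102)*23 = 822*23 = 18906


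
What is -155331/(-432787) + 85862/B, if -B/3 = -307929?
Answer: 180652715891/399803004369 ≈ 0.45185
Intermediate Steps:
B = 923787 (B = -3*(-307929) = 923787)
-155331/(-432787) + 85862/B = -155331/(-432787) + 85862/923787 = -155331*(-1/432787) + 85862*(1/923787) = 155331/432787 + 85862/923787 = 180652715891/399803004369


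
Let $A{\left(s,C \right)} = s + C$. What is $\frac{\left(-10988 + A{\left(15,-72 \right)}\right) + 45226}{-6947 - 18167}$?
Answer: $- \frac{34181}{25114} \approx -1.361$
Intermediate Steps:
$A{\left(s,C \right)} = C + s$
$\frac{\left(-10988 + A{\left(15,-72 \right)}\right) + 45226}{-6947 - 18167} = \frac{\left(-10988 + \left(-72 + 15\right)\right) + 45226}{-6947 - 18167} = \frac{\left(-10988 - 57\right) + 45226}{-25114} = \left(-11045 + 45226\right) \left(- \frac{1}{25114}\right) = 34181 \left(- \frac{1}{25114}\right) = - \frac{34181}{25114}$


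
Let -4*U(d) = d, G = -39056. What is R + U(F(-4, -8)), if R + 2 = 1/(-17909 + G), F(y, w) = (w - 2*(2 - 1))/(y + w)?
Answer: -3019169/1367160 ≈ -2.2084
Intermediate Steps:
F(y, w) = (-2 + w)/(w + y) (F(y, w) = (w - 2*1)/(w + y) = (w - 2)/(w + y) = (-2 + w)/(w + y))
U(d) = -d/4
R = -113931/56965 (R = -2 + 1/(-17909 - 39056) = -2 + 1/(-56965) = -2 - 1/56965 = -113931/56965 ≈ -2.0000)
R + U(F(-4, -8)) = -113931/56965 - (-2 - 8)/(4*(-8 - 4)) = -113931/56965 - (-10)/(4*(-12)) = -113931/56965 - (-1)*(-10)/48 = -113931/56965 - 1/4*5/6 = -113931/56965 - 5/24 = -3019169/1367160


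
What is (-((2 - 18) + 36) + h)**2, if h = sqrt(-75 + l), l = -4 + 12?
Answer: (20 - I*sqrt(67))**2 ≈ 333.0 - 327.41*I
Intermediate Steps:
l = 8
h = I*sqrt(67) (h = sqrt(-75 + 8) = sqrt(-67) = I*sqrt(67) ≈ 8.1853*I)
(-((2 - 18) + 36) + h)**2 = (-((2 - 18) + 36) + I*sqrt(67))**2 = (-(-16 + 36) + I*sqrt(67))**2 = (-1*20 + I*sqrt(67))**2 = (-20 + I*sqrt(67))**2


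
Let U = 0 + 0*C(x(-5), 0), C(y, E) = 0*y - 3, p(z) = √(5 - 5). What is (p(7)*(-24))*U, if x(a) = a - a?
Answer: 0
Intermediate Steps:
x(a) = 0
p(z) = 0 (p(z) = √0 = 0)
C(y, E) = -3 (C(y, E) = 0 - 3 = -3)
U = 0 (U = 0 + 0*(-3) = 0 + 0 = 0)
(p(7)*(-24))*U = (0*(-24))*0 = 0*0 = 0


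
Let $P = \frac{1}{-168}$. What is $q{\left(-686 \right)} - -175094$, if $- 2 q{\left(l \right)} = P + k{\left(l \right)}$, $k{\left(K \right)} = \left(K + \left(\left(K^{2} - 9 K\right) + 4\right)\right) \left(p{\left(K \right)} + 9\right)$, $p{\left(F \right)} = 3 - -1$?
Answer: $- \frac{980944607}{336} \approx -2.9195 \cdot 10^{6}$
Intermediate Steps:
$P = - \frac{1}{168} \approx -0.0059524$
$p{\left(F \right)} = 4$ ($p{\left(F \right)} = 3 + 1 = 4$)
$k{\left(K \right)} = 52 - 104 K + 13 K^{2}$ ($k{\left(K \right)} = \left(K + \left(\left(K^{2} - 9 K\right) + 4\right)\right) \left(4 + 9\right) = \left(K + \left(4 + K^{2} - 9 K\right)\right) 13 = \left(4 + K^{2} - 8 K\right) 13 = 52 - 104 K + 13 K^{2}$)
$q{\left(l \right)} = - \frac{8735}{336} + 52 l - \frac{13 l^{2}}{2}$ ($q{\left(l \right)} = - \frac{- \frac{1}{168} + \left(52 - 104 l + 13 l^{2}\right)}{2} = - \frac{\frac{8735}{168} - 104 l + 13 l^{2}}{2} = - \frac{8735}{336} + 52 l - \frac{13 l^{2}}{2}$)
$q{\left(-686 \right)} - -175094 = \left(- \frac{8735}{336} + 52 \left(-686\right) - \frac{13 \left(-686\right)^{2}}{2}\right) - -175094 = \left(- \frac{8735}{336} - 35672 - 3058874\right) + 175094 = - \frac{1039776191}{336} + 175094 = - \frac{980944607}{336}$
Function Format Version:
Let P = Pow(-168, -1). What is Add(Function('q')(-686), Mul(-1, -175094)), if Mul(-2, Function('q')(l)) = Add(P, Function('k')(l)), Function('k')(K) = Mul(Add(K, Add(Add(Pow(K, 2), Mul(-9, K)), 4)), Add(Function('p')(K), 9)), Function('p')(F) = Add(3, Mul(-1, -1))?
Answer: Rational(-980944607, 336) ≈ -2.9195e+6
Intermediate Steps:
P = Rational(-1, 168) ≈ -0.0059524
Function('p')(F) = 4 (Function('p')(F) = Add(3, 1) = 4)
Function('k')(K) = Add(52, Mul(-104, K), Mul(13, Pow(K, 2))) (Function('k')(K) = Mul(Add(K, Add(Add(Pow(K, 2), Mul(-9, K)), 4)), Add(4, 9)) = Mul(Add(K, Add(4, Pow(K, 2), Mul(-9, K))), 13) = Mul(Add(4, Pow(K, 2), Mul(-8, K)), 13) = Add(52, Mul(-104, K), Mul(13, Pow(K, 2))))
Function('q')(l) = Add(Rational(-8735, 336), Mul(52, l), Mul(Rational(-13, 2), Pow(l, 2))) (Function('q')(l) = Mul(Rational(-1, 2), Add(Rational(-1, 168), Add(52, Mul(-104, l), Mul(13, Pow(l, 2))))) = Mul(Rational(-1, 2), Add(Rational(8735, 168), Mul(-104, l), Mul(13, Pow(l, 2)))) = Add(Rational(-8735, 336), Mul(52, l), Mul(Rational(-13, 2), Pow(l, 2))))
Add(Function('q')(-686), Mul(-1, -175094)) = Add(Add(Rational(-8735, 336), Mul(52, -686), Mul(Rational(-13, 2), Pow(-686, 2))), Mul(-1, -175094)) = Add(Add(Rational(-8735, 336), -35672, Mul(Rational(-13, 2), 470596)), 175094) = Add(Add(Rational(-8735, 336), -35672, -3058874), 175094) = Add(Rational(-1039776191, 336), 175094) = Rational(-980944607, 336)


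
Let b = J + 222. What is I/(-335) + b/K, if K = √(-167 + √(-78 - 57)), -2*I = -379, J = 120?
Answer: -379/670 + 342/√(-167 + 3*I*√15) ≈ 0.35219 - 26.417*I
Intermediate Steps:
I = 379/2 (I = -½*(-379) = 379/2 ≈ 189.50)
K = √(-167 + 3*I*√15) (K = √(-167 + √(-135)) = √(-167 + 3*I*√15) ≈ 0.44928 + 12.931*I)
b = 342 (b = 120 + 222 = 342)
I/(-335) + b/K = (379/2)/(-335) + 342/(√(-167 + 3*I*√15)) = (379/2)*(-1/335) + 342/√(-167 + 3*I*√15) = -379/670 + 342/√(-167 + 3*I*√15)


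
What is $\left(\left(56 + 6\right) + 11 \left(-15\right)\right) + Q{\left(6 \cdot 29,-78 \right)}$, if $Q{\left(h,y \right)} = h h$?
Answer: $30173$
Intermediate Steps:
$Q{\left(h,y \right)} = h^{2}$
$\left(\left(56 + 6\right) + 11 \left(-15\right)\right) + Q{\left(6 \cdot 29,-78 \right)} = \left(\left(56 + 6\right) + 11 \left(-15\right)\right) + \left(6 \cdot 29\right)^{2} = \left(62 - 165\right) + 174^{2} = -103 + 30276 = 30173$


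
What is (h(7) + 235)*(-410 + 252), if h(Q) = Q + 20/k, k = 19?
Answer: -729644/19 ≈ -38402.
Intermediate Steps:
h(Q) = 20/19 + Q (h(Q) = Q + 20/19 = 20/19 + Q)
(h(7) + 235)*(-410 + 252) = ((20/19 + 7) + 235)*(-410 + 252) = (153/19 + 235)*(-158) = (4618/19)*(-158) = -729644/19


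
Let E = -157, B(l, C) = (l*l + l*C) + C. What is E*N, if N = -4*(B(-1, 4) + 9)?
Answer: 6280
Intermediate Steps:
B(l, C) = C + l**2 + C*l (B(l, C) = (l**2 + C*l) + C = C + l**2 + C*l)
N = -40 (N = -4*((4 + (-1)**2 + 4*(-1)) + 9) = -4*((4 + 1 - 4) + 9) = -4*(1 + 9) = -4*10 = -40)
E*N = -157*(-40) = 6280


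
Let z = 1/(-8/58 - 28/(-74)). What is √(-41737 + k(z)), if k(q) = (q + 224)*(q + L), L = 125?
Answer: I*√816623273/258 ≈ 110.76*I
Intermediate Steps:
z = 1073/258 (z = 1/(-8*1/58 - 28*(-1/74)) = 1/(-4/29 + 14/37) = 1/(258/1073) = 1073/258 ≈ 4.1589)
k(q) = (125 + q)*(224 + q) (k(q) = (q + 224)*(q + 125) = (224 + q)*(125 + q) = (125 + q)*(224 + q))
√(-41737 + k(z)) = √(-41737 + (28000 + (1073/258)² + 349*(1073/258))) = √(-41737 + (28000 + 1151329/66564 + 374477/258)) = √(-41737 + 1961558395/66564) = √(-816623273/66564) = I*√816623273/258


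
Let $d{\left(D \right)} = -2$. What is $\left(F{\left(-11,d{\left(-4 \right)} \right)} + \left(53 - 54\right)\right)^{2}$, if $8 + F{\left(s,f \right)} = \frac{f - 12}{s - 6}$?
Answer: $\frac{19321}{289} \approx 66.855$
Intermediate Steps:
$F{\left(s,f \right)} = -8 + \frac{-12 + f}{-6 + s}$ ($F{\left(s,f \right)} = -8 + \frac{f - 12}{s - 6} = -8 + \frac{-12 + f}{s - 6} = -8 + \frac{-12 + f}{-6 + s}$)
$\left(F{\left(-11,d{\left(-4 \right)} \right)} + \left(53 - 54\right)\right)^{2} = \left(\frac{36 - 2 - -88}{-6 - 11} + \left(53 - 54\right)\right)^{2} = \left(\frac{36 - 2 + 88}{-17} - 1\right)^{2} = \left(\left(- \frac{1}{17}\right) 122 - 1\right)^{2} = \left(- \frac{122}{17} - 1\right)^{2} = \left(- \frac{139}{17}\right)^{2} = \frac{19321}{289}$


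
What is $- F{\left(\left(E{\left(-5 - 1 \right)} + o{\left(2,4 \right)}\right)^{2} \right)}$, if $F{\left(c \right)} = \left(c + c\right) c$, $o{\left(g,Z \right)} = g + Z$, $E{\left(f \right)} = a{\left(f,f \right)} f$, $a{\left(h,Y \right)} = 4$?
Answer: $-209952$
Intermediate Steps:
$E{\left(f \right)} = 4 f$
$o{\left(g,Z \right)} = Z + g$
$F{\left(c \right)} = 2 c^{2}$ ($F{\left(c \right)} = 2 c c = 2 c^{2}$)
$- F{\left(\left(E{\left(-5 - 1 \right)} + o{\left(2,4 \right)}\right)^{2} \right)} = - 2 \left(\left(4 \left(-5 - 1\right) + \left(4 + 2\right)\right)^{2}\right)^{2} = - 2 \left(\left(4 \left(-5 - 1\right) + 6\right)^{2}\right)^{2} = - 2 \left(\left(4 \left(-6\right) + 6\right)^{2}\right)^{2} = - 2 \left(\left(-24 + 6\right)^{2}\right)^{2} = - 2 \left(\left(-18\right)^{2}\right)^{2} = - 2 \cdot 324^{2} = - 2 \cdot 104976 = \left(-1\right) 209952 = -209952$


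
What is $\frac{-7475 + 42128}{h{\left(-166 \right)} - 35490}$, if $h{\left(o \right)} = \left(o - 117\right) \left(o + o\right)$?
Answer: $\frac{34653}{58466} \approx 0.5927$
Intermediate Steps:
$h{\left(o \right)} = 2 o \left(-117 + o\right)$ ($h{\left(o \right)} = \left(-117 + o\right) 2 o = 2 o \left(-117 + o\right)$)
$\frac{-7475 + 42128}{h{\left(-166 \right)} - 35490} = \frac{-7475 + 42128}{2 \left(-166\right) \left(-117 - 166\right) - 35490} = \frac{34653}{2 \left(-166\right) \left(-283\right) - 35490} = \frac{34653}{93956 - 35490} = \frac{34653}{58466}$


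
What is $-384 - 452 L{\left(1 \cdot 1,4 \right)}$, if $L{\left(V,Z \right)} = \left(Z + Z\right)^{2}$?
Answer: $-29312$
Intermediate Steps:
$L{\left(V,Z \right)} = 4 Z^{2}$ ($L{\left(V,Z \right)} = \left(2 Z\right)^{2} = 4 Z^{2}$)
$-384 - 452 L{\left(1 \cdot 1,4 \right)} = -384 - 452 \cdot 4 \cdot 4^{2} = -384 - 452 \cdot 4 \cdot 16 = -384 - 28928 = -29312$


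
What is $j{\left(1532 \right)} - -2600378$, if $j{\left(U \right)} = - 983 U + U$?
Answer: $1095954$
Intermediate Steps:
$j{\left(U \right)} = - 982 U$
$j{\left(1532 \right)} - -2600378 = \left(-982\right) 1532 - -2600378 = -1504424 + 2600378 = 1095954$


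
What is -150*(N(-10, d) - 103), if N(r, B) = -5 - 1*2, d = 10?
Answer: 16500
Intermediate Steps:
N(r, B) = -7 (N(r, B) = -5 - 2 = -7)
-150*(N(-10, d) - 103) = -150*(-7 - 103) = -150*(-110) = 16500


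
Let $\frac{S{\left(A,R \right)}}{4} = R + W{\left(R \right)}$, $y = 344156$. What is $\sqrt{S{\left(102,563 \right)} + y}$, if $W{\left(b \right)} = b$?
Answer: $6 \sqrt{9685} \approx 590.47$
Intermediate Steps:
$S{\left(A,R \right)} = 8 R$ ($S{\left(A,R \right)} = 4 \left(R + R\right) = 4 \cdot 2 R = 8 R$)
$\sqrt{S{\left(102,563 \right)} + y} = \sqrt{8 \cdot 563 + 344156} = \sqrt{4504 + 344156} = \sqrt{348660} = 6 \sqrt{9685}$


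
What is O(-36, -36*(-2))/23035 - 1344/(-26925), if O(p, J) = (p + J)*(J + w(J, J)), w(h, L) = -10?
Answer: 6070376/41347825 ≈ 0.14681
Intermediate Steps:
O(p, J) = (-10 + J)*(J + p) (O(p, J) = (p + J)*(J - 10) = (J + p)*(-10 + J) = (-10 + J)*(J + p))
O(-36, -36*(-2))/23035 - 1344/(-26925) = ((-36*(-2))² - (-360)*(-2) - 10*(-36) - 36*(-2)*(-36))/23035 - 1344/(-26925) = (72² - 10*72 + 360 + 72*(-36))*(1/23035) - 1344*(-1/26925) = (5184 - 720 + 360 - 2592)*(1/23035) + 448/8975 = 2232*(1/23035) + 448/8975 = 2232/23035 + 448/8975 = 6070376/41347825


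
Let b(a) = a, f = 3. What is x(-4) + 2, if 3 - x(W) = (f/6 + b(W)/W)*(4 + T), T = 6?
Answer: -10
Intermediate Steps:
x(W) = -12 (x(W) = 3 - (3/6 + W/W)*(4 + 6) = 3 - (3*(⅙) + 1)*10 = 3 - (½ + 1)*10 = 3 - 3*10/2 = 3 - 1*15 = 3 - 15 = -12)
x(-4) + 2 = -12 + 2 = -10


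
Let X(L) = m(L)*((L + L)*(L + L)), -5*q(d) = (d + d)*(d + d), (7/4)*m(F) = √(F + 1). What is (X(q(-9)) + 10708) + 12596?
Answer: 23304 + 1679616*I*√1595/875 ≈ 23304.0 + 76662.0*I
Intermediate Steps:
m(F) = 4*√(1 + F)/7 (m(F) = 4*√(F + 1)/7 = 4*√(1 + F)/7)
q(d) = -4*d²/5 (q(d) = -(d + d)*(d + d)/5 = -2*d*2*d/5 = -4*d²/5)
X(L) = 16*L²*√(1 + L)/7 (X(L) = (4*√(1 + L)/7)*((L + L)*(L + L)) = (4*√(1 + L)/7)*((2*L)*(2*L)) = (4*√(1 + L)/7)*(4*L²) = 16*L²*√(1 + L)/7)
(X(q(-9)) + 10708) + 12596 = (16*(-⅘*(-9)²)²*√(1 - ⅘*(-9)²)/7 + 10708) + 12596 = (16*(-⅘*81)²*√(1 - ⅘*81)/7 + 10708) + 12596 = (16*(-324/5)²*√(1 - 324/5)/7 + 10708) + 12596 = ((16/7)*(104976/25)*√(-319/5) + 10708) + 12596 = ((16/7)*(104976/25)*(I*√1595/5) + 10708) + 12596 = (1679616*I*√1595/875 + 10708) + 12596 = (10708 + 1679616*I*√1595/875) + 12596 = 23304 + 1679616*I*√1595/875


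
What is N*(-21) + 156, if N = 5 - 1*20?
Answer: 471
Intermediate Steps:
N = -15 (N = 5 - 20 = -15)
N*(-21) + 156 = -15*(-21) + 156 = 315 + 156 = 471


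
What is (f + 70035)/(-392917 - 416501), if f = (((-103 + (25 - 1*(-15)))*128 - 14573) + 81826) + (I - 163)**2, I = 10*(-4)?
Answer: -56811/269806 ≈ -0.21056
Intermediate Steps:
I = -40
f = 100398 (f = (((-103 + (25 - 1*(-15)))*128 - 14573) + 81826) + (-40 - 163)**2 = (((-103 + (25 + 15))*128 - 14573) + 81826) + (-203)**2 = (((-103 + 40)*128 - 14573) + 81826) + 41209 = ((-63*128 - 14573) + 81826) + 41209 = ((-8064 - 14573) + 81826) + 41209 = (-22637 + 81826) + 41209 = 59189 + 41209 = 100398)
(f + 70035)/(-392917 - 416501) = (100398 + 70035)/(-392917 - 416501) = 170433/(-809418) = 170433*(-1/809418) = -56811/269806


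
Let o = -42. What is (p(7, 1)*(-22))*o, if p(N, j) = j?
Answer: 924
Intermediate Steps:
(p(7, 1)*(-22))*o = (1*(-22))*(-42) = -22*(-42) = 924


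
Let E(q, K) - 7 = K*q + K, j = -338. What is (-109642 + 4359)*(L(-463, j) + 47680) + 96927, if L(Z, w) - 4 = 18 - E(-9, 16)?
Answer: -5034851982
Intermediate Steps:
E(q, K) = 7 + K + K*q (E(q, K) = 7 + (K*q + K) = 7 + (K + K*q) = 7 + K + K*q)
L(Z, w) = 143 (L(Z, w) = 4 + (18 - (7 + 16 + 16*(-9))) = 4 + (18 - (7 + 16 - 144)) = 4 + (18 - 1*(-121)) = 4 + (18 + 121) = 4 + 139 = 143)
(-109642 + 4359)*(L(-463, j) + 47680) + 96927 = (-109642 + 4359)*(143 + 47680) + 96927 = -105283*47823 + 96927 = -5034948909 + 96927 = -5034851982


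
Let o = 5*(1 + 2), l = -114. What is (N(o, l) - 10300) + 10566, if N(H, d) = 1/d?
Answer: 30323/114 ≈ 265.99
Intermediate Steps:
o = 15 (o = 5*3 = 15)
(N(o, l) - 10300) + 10566 = (1/(-114) - 10300) + 10566 = (-1/114 - 10300) + 10566 = -1174201/114 + 10566 = 30323/114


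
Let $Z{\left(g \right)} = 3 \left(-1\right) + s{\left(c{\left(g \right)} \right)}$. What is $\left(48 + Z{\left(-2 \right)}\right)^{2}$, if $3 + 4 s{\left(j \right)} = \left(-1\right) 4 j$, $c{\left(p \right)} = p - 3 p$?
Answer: $\frac{25921}{16} \approx 1620.1$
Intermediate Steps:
$c{\left(p \right)} = - 2 p$
$s{\left(j \right)} = - \frac{3}{4} - j$ ($s{\left(j \right)} = - \frac{3}{4} + \frac{\left(-1\right) 4 j}{4} = - \frac{3}{4} + \frac{\left(-4\right) j}{4} = - \frac{3}{4} - j$)
$Z{\left(g \right)} = - \frac{15}{4} + 2 g$ ($Z{\left(g \right)} = 3 \left(-1\right) - \left(\frac{3}{4} - 2 g\right) = -3 + \left(- \frac{3}{4} + 2 g\right) = - \frac{15}{4} + 2 g$)
$\left(48 + Z{\left(-2 \right)}\right)^{2} = \left(48 + \left(- \frac{15}{4} + 2 \left(-2\right)\right)\right)^{2} = \left(48 - \frac{31}{4}\right)^{2} = \left(\frac{161}{4}\right)^{2} = \frac{25921}{16}$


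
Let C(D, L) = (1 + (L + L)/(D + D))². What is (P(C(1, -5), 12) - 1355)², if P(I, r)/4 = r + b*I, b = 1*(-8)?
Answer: 3308761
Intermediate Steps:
b = -8
C(D, L) = (1 + L/D)² (C(D, L) = (1 + (2*L)/((2*D)))² = (1 + (2*L)*(1/(2*D)))² = (1 + L/D)²)
P(I, r) = -32*I + 4*r (P(I, r) = 4*(r - 8*I) = -32*I + 4*r)
(P(C(1, -5), 12) - 1355)² = ((-32*(1 - 5)²/1² + 4*12) - 1355)² = ((-32*(-4)² + 48) - 1355)² = ((-32*16 + 48) - 1355)² = ((-512 + 48) - 1355)² = (-464 - 1355)² = (-1819)² = 3308761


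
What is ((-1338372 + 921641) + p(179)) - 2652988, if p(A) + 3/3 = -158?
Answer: -3069878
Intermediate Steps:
p(A) = -159 (p(A) = -1 - 158 = -159)
((-1338372 + 921641) + p(179)) - 2652988 = ((-1338372 + 921641) - 159) - 2652988 = (-416731 - 159) - 2652988 = -416890 - 2652988 = -3069878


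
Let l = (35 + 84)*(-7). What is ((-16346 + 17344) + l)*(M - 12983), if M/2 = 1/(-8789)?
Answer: -1711613835/799 ≈ -2.1422e+6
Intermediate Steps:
M = -2/8789 (M = 2/(-8789) = 2*(-1/8789) = -2/8789 ≈ -0.00022756)
l = -833 (l = 119*(-7) = -833)
((-16346 + 17344) + l)*(M - 12983) = ((-16346 + 17344) - 833)*(-2/8789 - 12983) = (998 - 833)*(-114107589/8789) = 165*(-114107589/8789) = -1711613835/799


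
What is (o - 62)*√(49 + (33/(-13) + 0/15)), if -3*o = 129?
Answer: -210*√1963/13 ≈ -715.71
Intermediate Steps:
o = -43 (o = -⅓*129 = -43)
(o - 62)*√(49 + (33/(-13) + 0/15)) = (-43 - 62)*√(49 + (33/(-13) + 0/15)) = -105*√(49 + (33*(-1/13) + 0*(1/15))) = -105*√(49 + (-33/13 + 0)) = -105*√(49 - 33/13) = -210*√1963/13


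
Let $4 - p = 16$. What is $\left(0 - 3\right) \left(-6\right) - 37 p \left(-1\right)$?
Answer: $-426$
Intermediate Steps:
$p = -12$ ($p = 4 - 16 = -12$)
$\left(0 - 3\right) \left(-6\right) - 37 p \left(-1\right) = \left(0 - 3\right) \left(-6\right) - 37 \left(\left(-12\right) \left(-1\right)\right) = \left(-3\right) \left(-6\right) - 444 = 18 - 444 = -426$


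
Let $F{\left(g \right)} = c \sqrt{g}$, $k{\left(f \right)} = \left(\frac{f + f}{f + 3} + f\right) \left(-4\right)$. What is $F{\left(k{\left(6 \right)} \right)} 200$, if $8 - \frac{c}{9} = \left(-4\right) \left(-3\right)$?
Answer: $- 4800 i \sqrt{66} \approx - 38995.0 i$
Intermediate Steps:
$k{\left(f \right)} = - 4 f - \frac{8 f}{3 + f}$ ($k{\left(f \right)} = \left(\frac{2 f}{3 + f} + f\right) \left(-4\right) = \left(f + \frac{2 f}{3 + f}\right) \left(-4\right) = - 4 f - \frac{8 f}{3 + f}$)
$c = -36$ ($c = 72 - 9 \left(\left(-4\right) \left(-3\right)\right) = 72 - 108 = -36$)
$F{\left(g \right)} = - 36 \sqrt{g}$
$F{\left(k{\left(6 \right)} \right)} 200 = - 36 \sqrt{\left(-4\right) 6 \frac{1}{3 + 6} \left(5 + 6\right)} 200 = - 36 \sqrt{\left(-4\right) 6 \cdot \frac{1}{9} \cdot 11} \cdot 200 = - 36 \sqrt{- \frac{88}{3}} \cdot 200 = - 36 \frac{2 i \sqrt{66}}{3} \cdot 200 = - 24 i \sqrt{66} \cdot 200 = - 4800 i \sqrt{66}$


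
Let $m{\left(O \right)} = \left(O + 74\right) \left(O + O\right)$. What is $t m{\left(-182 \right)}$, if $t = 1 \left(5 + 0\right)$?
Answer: $196560$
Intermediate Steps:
$t = 5$ ($t = 1 \cdot 5 = 5$)
$m{\left(O \right)} = 2 O \left(74 + O\right)$ ($m{\left(O \right)} = \left(74 + O\right) 2 O = 2 O \left(74 + O\right)$)
$t m{\left(-182 \right)} = 5 \cdot 2 \left(-182\right) \left(74 - 182\right) = 5 \cdot 2 \left(-182\right) \left(-108\right) = 5 \cdot 39312 = 196560$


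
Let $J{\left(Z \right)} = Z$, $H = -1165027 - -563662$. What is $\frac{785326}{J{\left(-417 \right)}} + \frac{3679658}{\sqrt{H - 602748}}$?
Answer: $- \frac{785326}{417} - \frac{3679658 i \sqrt{1204113}}{1204113} \approx -1883.3 - 3353.3 i$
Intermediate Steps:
$H = -601365$ ($H = -1165027 + 563662 = -601365$)
$\frac{785326}{J{\left(-417 \right)}} + \frac{3679658}{\sqrt{H - 602748}} = \frac{785326}{-417} + \frac{3679658}{\sqrt{-601365 - 602748}} = 785326 \left(- \frac{1}{417}\right) + \frac{3679658}{\sqrt{-1204113}} = - \frac{785326}{417} + \frac{3679658}{i \sqrt{1204113}} = - \frac{785326}{417} + 3679658 \left(- \frac{i \sqrt{1204113}}{1204113}\right) = - \frac{785326}{417} - \frac{3679658 i \sqrt{1204113}}{1204113}$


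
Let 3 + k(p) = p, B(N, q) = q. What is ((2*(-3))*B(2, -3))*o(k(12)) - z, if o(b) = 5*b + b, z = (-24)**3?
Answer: 14796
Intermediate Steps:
k(p) = -3 + p
z = -13824
o(b) = 6*b
((2*(-3))*B(2, -3))*o(k(12)) - z = ((2*(-3))*(-3))*(6*(-3 + 12)) - 1*(-13824) = (-6*(-3))*(6*9) + 13824 = 18*54 + 13824 = 972 + 13824 = 14796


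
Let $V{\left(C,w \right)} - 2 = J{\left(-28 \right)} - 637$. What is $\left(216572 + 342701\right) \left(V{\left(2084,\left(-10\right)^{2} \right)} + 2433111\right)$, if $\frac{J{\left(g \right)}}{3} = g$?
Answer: $1360371171016$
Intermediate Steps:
$J{\left(g \right)} = 3 g$
$V{\left(C,w \right)} = -719$ ($V{\left(C,w \right)} = 2 + \left(3 \left(-28\right) - 637\right) = 2 - 721 = -719$)
$\left(216572 + 342701\right) \left(V{\left(2084,\left(-10\right)^{2} \right)} + 2433111\right) = \left(216572 + 342701\right) \left(-719 + 2433111\right) = 559273 \cdot 2432392 = 1360371171016$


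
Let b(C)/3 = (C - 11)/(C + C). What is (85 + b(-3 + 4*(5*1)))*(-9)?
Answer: -13086/17 ≈ -769.76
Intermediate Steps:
b(C) = 3*(-11 + C)/(2*C) (b(C) = 3*((C - 11)/(C + C)) = 3*((-11 + C)/((2*C))) = 3*((-11 + C)*(1/(2*C))) = 3*((-11 + C)/(2*C)) = 3*(-11 + C)/(2*C))
(85 + b(-3 + 4*(5*1)))*(-9) = (85 + 3*(-11 + (-3 + 4*(5*1)))/(2*(-3 + 4*(5*1))))*(-9) = (85 + 3*(-11 + (-3 + 4*5))/(2*(-3 + 4*5)))*(-9) = (85 + 3*(-11 + (-3 + 20))/(2*(-3 + 20)))*(-9) = (85 + (3/2)*(-11 + 17)/17)*(-9) = (85 + (3/2)*(1/17)*6)*(-9) = (85 + 9/17)*(-9) = (1454/17)*(-9) = -13086/17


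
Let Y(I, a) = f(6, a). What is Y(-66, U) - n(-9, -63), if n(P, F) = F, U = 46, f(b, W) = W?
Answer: 109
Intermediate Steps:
Y(I, a) = a
Y(-66, U) - n(-9, -63) = 46 - 1*(-63) = 46 + 63 = 109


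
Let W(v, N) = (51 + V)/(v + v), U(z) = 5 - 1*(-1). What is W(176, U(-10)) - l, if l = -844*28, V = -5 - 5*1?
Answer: 8318505/352 ≈ 23632.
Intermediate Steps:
U(z) = 6 (U(z) = 5 + 1 = 6)
V = -10 (V = -5 - 5 = -10)
l = -23632
W(v, N) = 41/(2*v) (W(v, N) = (51 - 10)/(v + v) = 41/((2*v)) = 41*(1/(2*v)) = 41/(2*v))
W(176, U(-10)) - l = (41/2)/176 - 1*(-23632) = (41/2)*(1/176) + 23632 = 41/352 + 23632 = 8318505/352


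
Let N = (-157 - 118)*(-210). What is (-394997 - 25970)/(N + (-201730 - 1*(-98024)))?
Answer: 420967/45956 ≈ 9.1602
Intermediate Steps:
N = 57750 (N = -275*(-210) = 57750)
(-394997 - 25970)/(N + (-201730 - 1*(-98024))) = (-394997 - 25970)/(57750 + (-201730 - 1*(-98024))) = -420967/(57750 + (-201730 + 98024)) = -420967/(57750 - 103706) = -420967/(-45956) = -420967*(-1/45956) = 420967/45956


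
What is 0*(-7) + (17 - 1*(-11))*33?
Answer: 924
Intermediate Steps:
0*(-7) + (17 - 1*(-11))*33 = 0 + (17 + 11)*33 = 0 + 28*33 = 0 + 924 = 924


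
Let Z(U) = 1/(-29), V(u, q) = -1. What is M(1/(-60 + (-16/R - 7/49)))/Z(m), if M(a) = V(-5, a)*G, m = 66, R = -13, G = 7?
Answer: 203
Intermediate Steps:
Z(U) = -1/29 (Z(U) = 1*(-1/29) = -1/29)
M(a) = -7 (M(a) = -1*7 = -7)
M(1/(-60 + (-16/R - 7/49)))/Z(m) = -7/(-1/29) = -7*(-29) = 203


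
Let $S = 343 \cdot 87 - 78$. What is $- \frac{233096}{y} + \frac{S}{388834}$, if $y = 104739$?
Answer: $- \frac{87518303207}{40726084326} \approx -2.1489$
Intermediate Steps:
$S = 29763$ ($S = 29841 - 78 = 29763$)
$- \frac{233096}{y} + \frac{S}{388834} = - \frac{233096}{104739} + \frac{29763}{388834} = - \frac{87518303207}{40726084326}$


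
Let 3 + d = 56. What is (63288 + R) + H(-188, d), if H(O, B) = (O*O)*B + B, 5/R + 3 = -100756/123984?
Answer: 228858232441/118177 ≈ 1.9366e+6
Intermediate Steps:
d = 53 (d = -3 + 56 = 53)
R = -154980/118177 (R = 5/(-3 - 100756/123984) = 5/(-3 - 100756*1/123984) = 5/(-3 - 25189/30996) = 5/(-118177/30996) = 5*(-30996/118177) = -154980/118177 ≈ -1.3114)
H(O, B) = B + B*O**2 (H(O, B) = O**2*B + B = B*O**2 + B = B + B*O**2)
(63288 + R) + H(-188, d) = (63288 - 154980/118177) + 53*(1 + (-188)**2) = 7479030996/118177 + 53*(1 + 35344) = 7479030996/118177 + 53*35345 = 7479030996/118177 + 1873285 = 228858232441/118177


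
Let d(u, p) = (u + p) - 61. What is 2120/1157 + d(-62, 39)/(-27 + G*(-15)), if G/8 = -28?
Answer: 2322924/1285427 ≈ 1.8071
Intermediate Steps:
G = -224 (G = 8*(-28) = -224)
d(u, p) = -61 + p + u (d(u, p) = (p + u) - 61 = -61 + p + u)
2120/1157 + d(-62, 39)/(-27 + G*(-15)) = 2120/1157 + (-61 + 39 - 62)/(-27 - 224*(-15)) = 2120*(1/1157) - 84/(-27 + 3360) = 2120/1157 - 84/3333 = 2120/1157 - 84*1/3333 = 2120/1157 - 28/1111 = 2322924/1285427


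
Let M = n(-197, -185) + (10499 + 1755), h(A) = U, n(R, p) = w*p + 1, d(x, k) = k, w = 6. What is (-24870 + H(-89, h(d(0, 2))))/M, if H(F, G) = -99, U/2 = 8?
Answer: -8323/3715 ≈ -2.2404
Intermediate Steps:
U = 16 (U = 2*8 = 16)
n(R, p) = 1 + 6*p (n(R, p) = 6*p + 1 = 1 + 6*p)
h(A) = 16
M = 11145 (M = (1 + 6*(-185)) + (10499 + 1755) = (1 - 1110) + 12254 = -1109 + 12254 = 11145)
(-24870 + H(-89, h(d(0, 2))))/M = (-24870 - 99)/11145 = -24969*1/11145 = -8323/3715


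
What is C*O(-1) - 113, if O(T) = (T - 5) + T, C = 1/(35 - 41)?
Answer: -671/6 ≈ -111.83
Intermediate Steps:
C = -⅙ (C = 1/(-6) = -⅙ ≈ -0.16667)
O(T) = -5 + 2*T (O(T) = (-5 + T) + T = -5 + 2*T)
C*O(-1) - 113 = -(-5 + 2*(-1))/6 - 113 = -(-5 - 2)/6 - 113 = -⅙*(-7) - 113 = 7/6 - 113 = -671/6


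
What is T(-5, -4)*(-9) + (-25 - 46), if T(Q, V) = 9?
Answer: -152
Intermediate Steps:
T(-5, -4)*(-9) + (-25 - 46) = 9*(-9) + (-25 - 46) = -81 - 71 = -152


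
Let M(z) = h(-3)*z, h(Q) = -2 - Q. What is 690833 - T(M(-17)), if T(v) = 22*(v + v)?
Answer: 691581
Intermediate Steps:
M(z) = z (M(z) = (-2 - 1*(-3))*z = (-2 + 3)*z = 1*z = z)
T(v) = 44*v (T(v) = 22*(2*v) = 44*v)
690833 - T(M(-17)) = 690833 - 44*(-17) = 690833 - 1*(-748) = 690833 + 748 = 691581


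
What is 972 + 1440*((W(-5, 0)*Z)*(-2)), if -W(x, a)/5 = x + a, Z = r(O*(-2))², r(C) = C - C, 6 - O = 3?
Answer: 972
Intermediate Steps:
O = 3 (O = 6 - 1*3 = 6 - 3 = 3)
r(C) = 0
Z = 0 (Z = 0² = 0)
W(x, a) = -5*a - 5*x (W(x, a) = -5*(x + a) = -5*(a + x) = -5*a - 5*x)
972 + 1440*((W(-5, 0)*Z)*(-2)) = 972 + 1440*(((-5*0 - 5*(-5))*0)*(-2)) = 972 + 1440*(((0 + 25)*0)*(-2)) = 972 + 1440*((25*0)*(-2)) = 972 + 1440*(0*(-2)) = 972 + 1440*0 = 972 + 0 = 972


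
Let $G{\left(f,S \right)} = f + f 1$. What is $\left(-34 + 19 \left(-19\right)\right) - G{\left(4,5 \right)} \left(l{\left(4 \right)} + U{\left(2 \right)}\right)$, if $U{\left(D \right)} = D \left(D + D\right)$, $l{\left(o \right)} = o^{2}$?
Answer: $-587$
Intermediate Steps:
$G{\left(f,S \right)} = 2 f$ ($G{\left(f,S \right)} = f + f = 2 f$)
$U{\left(D \right)} = 2 D^{2}$ ($U{\left(D \right)} = D 2 D = 2 D^{2}$)
$\left(-34 + 19 \left(-19\right)\right) - G{\left(4,5 \right)} \left(l{\left(4 \right)} + U{\left(2 \right)}\right) = \left(-34 + 19 \left(-19\right)\right) - 2 \cdot 4 \left(4^{2} + 2 \cdot 2^{2}\right) = \left(-34 - 361\right) - 8 \left(16 + 2 \cdot 4\right) = -395 - 8 \left(16 + 8\right) = -395 - 8 \cdot 24 = -395 - 192 = -587$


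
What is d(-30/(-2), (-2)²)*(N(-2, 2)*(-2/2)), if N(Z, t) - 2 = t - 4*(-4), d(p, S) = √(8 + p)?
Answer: -20*√23 ≈ -95.917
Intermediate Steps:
N(Z, t) = 18 + t (N(Z, t) = 2 + (t - 4*(-4)) = 2 + (t + 16) = 2 + (16 + t) = 18 + t)
d(-30/(-2), (-2)²)*(N(-2, 2)*(-2/2)) = √(8 - 30/(-2))*((18 + 2)*(-2/2)) = √(8 - 30*(-½))*(20*(-2*½)) = √(8 + 15)*(20*(-1)) = √23*(-20) = -20*√23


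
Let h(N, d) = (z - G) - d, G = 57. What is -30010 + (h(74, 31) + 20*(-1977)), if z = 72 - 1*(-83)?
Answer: -69483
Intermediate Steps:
z = 155 (z = 72 + 83 = 155)
h(N, d) = 98 - d (h(N, d) = (155 - 1*57) - d = (155 - 57) - d = 98 - d)
-30010 + (h(74, 31) + 20*(-1977)) = -30010 + ((98 - 1*31) + 20*(-1977)) = -30010 + ((98 - 31) - 39540) = -30010 + (67 - 39540) = -30010 - 39473 = -69483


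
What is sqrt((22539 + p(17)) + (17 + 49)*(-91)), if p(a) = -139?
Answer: sqrt(16394) ≈ 128.04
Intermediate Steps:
sqrt((22539 + p(17)) + (17 + 49)*(-91)) = sqrt((22539 - 139) + (17 + 49)*(-91)) = sqrt(22400 + 66*(-91)) = sqrt(22400 - 6006) = sqrt(16394)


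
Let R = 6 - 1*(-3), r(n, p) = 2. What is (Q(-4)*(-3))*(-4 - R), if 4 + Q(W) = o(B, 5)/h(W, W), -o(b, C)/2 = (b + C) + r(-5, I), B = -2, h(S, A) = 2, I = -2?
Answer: -351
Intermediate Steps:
R = 9 (R = 6 + 3 = 9)
o(b, C) = -4 - 2*C - 2*b (o(b, C) = -2*((b + C) + 2) = -2*((C + b) + 2) = -2*(2 + C + b) = -4 - 2*C - 2*b)
Q(W) = -9 (Q(W) = -4 + (-4 - 2*5 - 2*(-2))/2 = -4 + (-4 - 10 + 4)*(½) = -4 - 10*½ = -4 - 5 = -9)
(Q(-4)*(-3))*(-4 - R) = (-9*(-3))*(-4 - 1*9) = 27*(-4 - 9) = 27*(-13) = -351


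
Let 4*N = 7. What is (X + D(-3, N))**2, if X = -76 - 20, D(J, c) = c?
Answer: 142129/16 ≈ 8883.1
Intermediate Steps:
N = 7/4 (N = (1/4)*7 = 7/4 ≈ 1.7500)
X = -96
(X + D(-3, N))**2 = (-96 + 7/4)**2 = (-377/4)**2 = 142129/16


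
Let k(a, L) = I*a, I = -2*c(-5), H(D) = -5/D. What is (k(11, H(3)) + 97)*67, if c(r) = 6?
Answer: -2345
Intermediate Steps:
I = -12 (I = -2*6 = -12)
k(a, L) = -12*a
(k(11, H(3)) + 97)*67 = (-12*11 + 97)*67 = (-132 + 97)*67 = -35*67 = -2345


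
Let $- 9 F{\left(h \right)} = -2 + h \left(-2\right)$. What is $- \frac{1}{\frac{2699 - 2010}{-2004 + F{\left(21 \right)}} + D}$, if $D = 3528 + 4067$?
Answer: $- \frac{1384}{10511003} \approx -0.00013167$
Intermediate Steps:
$F{\left(h \right)} = \frac{2}{9} + \frac{2 h}{9}$ ($F{\left(h \right)} = - \frac{-2 + h \left(-2\right)}{9} = - \frac{-2 - 2 h}{9} = \frac{2}{9} + \frac{2 h}{9}$)
$D = 7595$
$- \frac{1}{\frac{2699 - 2010}{-2004 + F{\left(21 \right)}} + D} = - \frac{1}{\frac{2699 - 2010}{-2004 + \left(\frac{2}{9} + \frac{2}{9} \cdot 21\right)} + 7595} = - \frac{1}{\frac{689}{-2004 + \left(\frac{2}{9} + \frac{14}{3}\right)} + 7595} = - \frac{1}{\frac{689}{-2004 + \frac{44}{9}} + 7595} = - \frac{1}{\frac{689}{- \frac{17992}{9}} + 7595} = - \frac{1}{689 \left(- \frac{9}{17992}\right) + 7595} = - \frac{1}{- \frac{477}{1384} + 7595} = - \frac{1}{\frac{10511003}{1384}} = \left(-1\right) \frac{1384}{10511003} = - \frac{1384}{10511003}$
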